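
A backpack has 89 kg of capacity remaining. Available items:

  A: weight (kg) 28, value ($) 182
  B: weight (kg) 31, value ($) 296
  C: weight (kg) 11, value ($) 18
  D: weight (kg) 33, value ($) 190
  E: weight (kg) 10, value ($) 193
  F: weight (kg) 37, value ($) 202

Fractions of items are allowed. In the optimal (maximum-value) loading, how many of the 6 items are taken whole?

3

Ratios (sorted): E 19.30, B 9.55, A 6.50, D 5.76, F 5.46, C 1.64
take E (10 @ 193); take B (31 @ 296); take A (28 @ 182); take 20/33 of D → 115.15. Capacity used 89/89.
3 item(s) taken whole; one partial (take 20/33 of D).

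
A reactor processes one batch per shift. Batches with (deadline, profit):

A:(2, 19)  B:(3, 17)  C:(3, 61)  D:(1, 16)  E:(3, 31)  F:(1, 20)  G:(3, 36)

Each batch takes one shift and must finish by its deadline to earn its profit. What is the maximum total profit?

Take jobs in profit order; each goes to the latest open slot no later than its deadline.
Profit order: C=61 G=36 E=31 F=20 A=19 B=17 D=16
Assign: C→slot 3, G→slot 2, E→slot 1, F skipped, A skipped, B skipped, D skipped.
Slots: [1:E] [2:G] [3:C]
Profit = 31 + 36 + 61 = 128

128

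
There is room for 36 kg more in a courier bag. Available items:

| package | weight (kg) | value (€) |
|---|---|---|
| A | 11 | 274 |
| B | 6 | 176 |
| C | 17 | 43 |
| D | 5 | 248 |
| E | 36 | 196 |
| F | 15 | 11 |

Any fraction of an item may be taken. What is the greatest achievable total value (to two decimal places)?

774.22

Sort by value per unit weight and fill in that order.
Ratios (sorted): D 49.60, B 29.33, A 24.91, E 5.44, C 2.53, F 0.73
take D (5 @ 248); take B (6 @ 176); take A (11 @ 274); take 14/36 of E → 76.22. Capacity used 36/36.
Total value = 774.22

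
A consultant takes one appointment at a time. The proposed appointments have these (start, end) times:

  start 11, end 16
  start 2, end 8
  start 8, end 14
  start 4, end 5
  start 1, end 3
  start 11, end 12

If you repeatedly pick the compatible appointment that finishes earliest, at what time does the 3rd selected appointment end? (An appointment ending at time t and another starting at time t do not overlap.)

12

Order by finish time; keep every interval that doesn't clash with the previous kept one.
By end time: (1,3), (4,5), (2,8), (11,12), (8,14), (11,16).
Pick (1,3); next start ≥ 3 → (4,5); next start ≥ 5 → (11,12).
Selected: (1,3) (4,5) (11,12)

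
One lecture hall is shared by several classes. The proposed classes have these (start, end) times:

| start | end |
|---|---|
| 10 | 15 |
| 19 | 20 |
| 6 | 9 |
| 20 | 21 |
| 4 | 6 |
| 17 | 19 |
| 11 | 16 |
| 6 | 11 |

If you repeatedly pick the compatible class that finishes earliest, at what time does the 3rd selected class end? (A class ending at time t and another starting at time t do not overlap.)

15

By end time: (4,6), (6,9), (6,11), (10,15), (11,16), (17,19), (19,20), (20,21).
Pick (4,6); next start ≥ 6 → (6,9); next start ≥ 9 → (10,15); next start ≥ 15 → (17,19); next start ≥ 19 → (19,20); next start ≥ 20 → (20,21).
Selected: (4,6) (6,9) (10,15) (17,19) (19,20) (20,21)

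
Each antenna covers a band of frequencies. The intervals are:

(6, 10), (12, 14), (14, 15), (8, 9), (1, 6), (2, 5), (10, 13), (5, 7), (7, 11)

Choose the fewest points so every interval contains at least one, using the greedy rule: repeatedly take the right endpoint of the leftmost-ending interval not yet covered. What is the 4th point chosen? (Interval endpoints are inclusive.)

By right end: [2,5]  [1,6]  [5,7]  [8,9]  [6,10]  [7,11]  [10,13]  [12,14]  [14,15]
[2,5] uncovered → point at 5; [8,9] uncovered → point at 9; [10,13] uncovered → point at 13; [14,15] uncovered → point at 15.
Points: 5, 9, 13, 15 (4 total).

15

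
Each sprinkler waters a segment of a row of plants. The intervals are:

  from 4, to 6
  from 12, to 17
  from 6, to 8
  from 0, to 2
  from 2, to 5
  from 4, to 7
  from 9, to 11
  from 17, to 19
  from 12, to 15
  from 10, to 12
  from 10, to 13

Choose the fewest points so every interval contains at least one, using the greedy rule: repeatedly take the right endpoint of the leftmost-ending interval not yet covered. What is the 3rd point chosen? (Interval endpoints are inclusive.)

Sort by right endpoint; whenever an interval is uncovered, place a point at its right end.
By right end: [0,2]  [2,5]  [4,6]  [4,7]  [6,8]  [9,11]  [10,12]  [10,13]  [12,15]  [12,17]  [17,19]
[0,2] uncovered → point at 2; [4,6] uncovered → point at 6; [9,11] uncovered → point at 11; [12,15] uncovered → point at 15; [17,19] uncovered → point at 19.
Points: 2, 6, 11, 15, 19 (5 total).

11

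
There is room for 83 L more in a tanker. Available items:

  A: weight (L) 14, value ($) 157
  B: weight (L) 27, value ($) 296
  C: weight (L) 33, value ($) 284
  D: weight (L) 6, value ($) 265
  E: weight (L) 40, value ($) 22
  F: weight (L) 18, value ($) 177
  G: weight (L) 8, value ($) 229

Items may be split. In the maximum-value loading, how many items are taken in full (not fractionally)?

5

Greedy by value/weight ratio, highest first.
Ratios (sorted): D 44.17, G 28.62, A 11.21, B 10.96, F 9.83, C 8.61, E 0.55
take D (6 @ 265); take G (8 @ 229); take A (14 @ 157); take B (27 @ 296); take F (18 @ 177); take 10/33 of C → 86.06. Capacity used 83/83.
5 item(s) taken whole; one partial (take 10/33 of C).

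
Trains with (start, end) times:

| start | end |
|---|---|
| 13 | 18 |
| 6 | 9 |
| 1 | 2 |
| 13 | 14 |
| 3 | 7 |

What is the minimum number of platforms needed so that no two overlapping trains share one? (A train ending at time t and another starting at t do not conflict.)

The answer is the maximum number of intervals overlapping at any instant.
Events (time:±→running): 1:+→1 2:-→0 3:+→1 6:+→2 … peak 2.

2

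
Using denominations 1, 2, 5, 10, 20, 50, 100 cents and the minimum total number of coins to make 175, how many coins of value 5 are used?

Greedy: take as many of the largest coin as possible, then repeat with the remainder.
175 − 1×100→75 − 1×50→25 − 1×20→5 − 1×5→0
Count of 5: 1

1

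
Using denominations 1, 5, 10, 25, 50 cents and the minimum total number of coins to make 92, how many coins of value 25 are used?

1

Use the largest denomination that fits, subtract, and repeat.
92 − 1×50→42 − 1×25→17 − 1×10→7 − 1×5→2 − 2×1→0
Count of 25: 1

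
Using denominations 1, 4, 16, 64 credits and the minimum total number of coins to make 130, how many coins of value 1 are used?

130 − 2×64→2 − 2×1→0
Count of 1: 2

2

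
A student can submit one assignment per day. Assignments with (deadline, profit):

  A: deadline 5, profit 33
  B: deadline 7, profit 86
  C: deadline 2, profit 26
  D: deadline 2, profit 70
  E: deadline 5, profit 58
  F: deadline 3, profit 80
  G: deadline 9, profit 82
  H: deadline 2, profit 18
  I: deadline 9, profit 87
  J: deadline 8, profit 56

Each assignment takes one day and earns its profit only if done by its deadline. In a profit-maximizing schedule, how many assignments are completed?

Sort by profit descending; place each in the latest free slot ≤ its deadline.
Profit order: I=87 B=86 G=82 F=80 D=70 E=58 J=56 A=33 C=26 H=18
Assign: I→slot 9, B→slot 7, G→slot 8, F→slot 3, D→slot 2, E→slot 5, J→slot 6, A→slot 4, C→slot 1, H skipped.
Slots: [1:C] [2:D] [3:F] [4:A] [5:E] [6:J] [7:B] [8:G] [9:I]
9 of 10 scheduled.

9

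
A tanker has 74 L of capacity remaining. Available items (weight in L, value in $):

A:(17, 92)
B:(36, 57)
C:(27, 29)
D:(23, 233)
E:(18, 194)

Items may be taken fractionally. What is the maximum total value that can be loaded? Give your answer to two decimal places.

Sort by value per unit weight and fill in that order.
Order: E (194/18=10.78) > D (233/23=10.13) > A (92/17=5.41) > B (57/36=1.58) > C (29/27=1.07)
Fill: take E (18 @ 194) → take D (23 @ 233) → take A (17 @ 92) → take 16/36 of B → 25.33; 74/74 used.
Total value = 544.33

544.33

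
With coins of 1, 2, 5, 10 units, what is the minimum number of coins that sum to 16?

16 = 1×10 + 1×5 + 1×1
Total coins = 1 + 1 + 1 = 3

3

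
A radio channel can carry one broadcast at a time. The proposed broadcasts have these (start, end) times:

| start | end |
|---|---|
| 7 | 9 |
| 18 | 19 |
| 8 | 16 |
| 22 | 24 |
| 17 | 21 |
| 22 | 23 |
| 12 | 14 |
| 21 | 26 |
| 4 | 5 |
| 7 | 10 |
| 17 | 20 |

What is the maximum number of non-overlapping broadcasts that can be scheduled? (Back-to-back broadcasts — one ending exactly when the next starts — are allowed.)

5

By end time: (4,5), (7,9), (7,10), (12,14), (8,16), (18,19), (17,20), (17,21), (22,23), (22,24), (21,26).
Pick (4,5); next start ≥ 5 → (7,9); next start ≥ 9 → (12,14); next start ≥ 14 → (18,19); next start ≥ 19 → (22,23).
Selected 5 broadcasts.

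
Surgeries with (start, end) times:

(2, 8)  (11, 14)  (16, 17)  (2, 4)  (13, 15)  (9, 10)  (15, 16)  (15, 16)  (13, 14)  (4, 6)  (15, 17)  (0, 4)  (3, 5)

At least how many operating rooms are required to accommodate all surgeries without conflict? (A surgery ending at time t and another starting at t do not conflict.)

starts: [0, 2, 2, 3, 4, 9, 11, 13, 13, 15, 15, 15, 16]
ends:   [4, 4, 5, 6, 8, 10, 14, 14, 15, 16, 16, 17, 17]
s0→1 s2→2 s2→3 s3→4  — peak 4.

4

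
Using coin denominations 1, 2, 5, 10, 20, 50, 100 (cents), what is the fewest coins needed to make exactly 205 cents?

Greedy: take as many of the largest coin as possible, then repeat with the remainder.
205 − 2×100→5 − 1×5→0
Total coins = 2 + 1 = 3

3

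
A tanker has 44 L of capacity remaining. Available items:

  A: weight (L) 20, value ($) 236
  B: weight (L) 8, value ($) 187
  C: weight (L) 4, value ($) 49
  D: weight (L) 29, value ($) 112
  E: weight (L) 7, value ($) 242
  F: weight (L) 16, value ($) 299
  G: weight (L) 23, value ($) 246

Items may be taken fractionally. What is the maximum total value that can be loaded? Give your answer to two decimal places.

883.20

Greedy by value/weight ratio, highest first.
Order: E (242/7=34.57) > B (187/8=23.38) > F (299/16=18.69) > C (49/4=12.25) > A (236/20=11.80) > G (246/23=10.70) > D (112/29=3.86)
Fill: take E (7 @ 242) → take B (8 @ 187) → take F (16 @ 299) → take C (4 @ 49) → take 9/20 of A → 106.20; 44/44 used.
Total value = 883.20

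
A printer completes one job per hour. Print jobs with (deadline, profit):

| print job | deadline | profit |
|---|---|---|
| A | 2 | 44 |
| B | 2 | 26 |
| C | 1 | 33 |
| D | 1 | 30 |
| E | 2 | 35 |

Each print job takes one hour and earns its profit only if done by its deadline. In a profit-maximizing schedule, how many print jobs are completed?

Sort by profit descending; place each in the latest free slot ≤ its deadline.
By profit: A(d2,44), E(d2,35), C(d1,33), D(d1,30), B(d2,26)
A→slot 2; E→slot 1; C skipped; D skipped; B skipped.
2 of 5 scheduled.

2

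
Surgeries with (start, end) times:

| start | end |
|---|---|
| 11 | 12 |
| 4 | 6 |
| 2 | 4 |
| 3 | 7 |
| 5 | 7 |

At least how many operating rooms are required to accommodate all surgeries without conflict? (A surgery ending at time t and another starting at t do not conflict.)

The answer is the maximum number of intervals overlapping at any instant.
Events (time:±→running): 2:+→1 3:+→2 4:-→1 4:+→2 5:+→3 … peak 3.

3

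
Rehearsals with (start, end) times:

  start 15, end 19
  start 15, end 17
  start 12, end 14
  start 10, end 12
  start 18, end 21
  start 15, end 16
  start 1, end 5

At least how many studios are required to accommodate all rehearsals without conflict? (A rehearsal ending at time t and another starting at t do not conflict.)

3

The answer is the maximum number of intervals overlapping at any instant.
Events (time:±→running): 1:+→1 5:-→0 10:+→1 12:-→0 12:+→1 14:-→0 15:+→1 15:+→2 15:+→3 … peak 3.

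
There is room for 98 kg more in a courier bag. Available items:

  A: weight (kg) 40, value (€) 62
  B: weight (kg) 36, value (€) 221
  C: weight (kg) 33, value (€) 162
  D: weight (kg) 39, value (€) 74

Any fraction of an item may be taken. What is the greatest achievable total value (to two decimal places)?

Greedy by value/weight ratio, highest first.
Order: B (221/36=6.14) > C (162/33=4.91) > D (74/39=1.90) > A (62/40=1.55)
Fill: take B (36 @ 221) → take C (33 @ 162) → take 29/39 of D → 55.03; 98/98 used.
Total value = 438.03

438.03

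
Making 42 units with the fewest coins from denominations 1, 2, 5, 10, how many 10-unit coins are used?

Greedy: take as many of the largest coin as possible, then repeat with the remainder.
42 − 4×10→2 − 1×2→0
Count of 10: 4

4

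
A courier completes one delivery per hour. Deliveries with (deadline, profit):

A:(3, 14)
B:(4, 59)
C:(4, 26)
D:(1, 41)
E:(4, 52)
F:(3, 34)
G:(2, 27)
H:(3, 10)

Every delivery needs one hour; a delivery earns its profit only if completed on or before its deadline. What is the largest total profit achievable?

Profit order: B=59 E=52 D=41 F=34 G=27 C=26 A=14 H=10
Assign: B→slot 4, E→slot 3, D→slot 1, F→slot 2, G skipped, C skipped, A skipped, H skipped.
Slots: [1:D] [2:F] [3:E] [4:B]
Profit = 41 + 34 + 52 + 59 = 186

186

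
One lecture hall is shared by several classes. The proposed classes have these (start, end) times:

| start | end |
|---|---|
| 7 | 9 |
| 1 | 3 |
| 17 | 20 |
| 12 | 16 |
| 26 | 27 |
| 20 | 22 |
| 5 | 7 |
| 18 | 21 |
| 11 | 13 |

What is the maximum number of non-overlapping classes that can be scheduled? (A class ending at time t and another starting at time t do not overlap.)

7

By end time: (1,3), (5,7), (7,9), (11,13), (12,16), (17,20), (18,21), (20,22), (26,27).
Pick (1,3); next start ≥ 3 → (5,7); next start ≥ 7 → (7,9); next start ≥ 9 → (11,13); next start ≥ 13 → (17,20); next start ≥ 20 → (20,22); next start ≥ 22 → (26,27).
Selected 7 classes.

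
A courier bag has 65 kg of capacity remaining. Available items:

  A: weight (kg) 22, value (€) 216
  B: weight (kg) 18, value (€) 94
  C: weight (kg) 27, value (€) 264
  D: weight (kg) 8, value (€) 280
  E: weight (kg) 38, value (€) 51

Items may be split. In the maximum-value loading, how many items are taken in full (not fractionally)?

3

Greedy by value/weight ratio, highest first.
Order: D (280/8=35.00) > A (216/22=9.82) > C (264/27=9.78) > B (94/18=5.22) > E (51/38=1.34)
Fill: take D (8 @ 280) → take A (22 @ 216) → take C (27 @ 264) → take 8/18 of B → 41.78; 65/65 used.
3 item(s) taken whole; one partial (take 8/18 of B).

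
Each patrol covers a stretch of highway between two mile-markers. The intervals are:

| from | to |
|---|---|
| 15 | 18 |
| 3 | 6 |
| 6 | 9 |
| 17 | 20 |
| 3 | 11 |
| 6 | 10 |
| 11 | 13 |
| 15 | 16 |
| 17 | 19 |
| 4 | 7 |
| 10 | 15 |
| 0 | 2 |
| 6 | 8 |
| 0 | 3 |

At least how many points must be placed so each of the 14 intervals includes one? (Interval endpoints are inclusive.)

5

Sort by right endpoint; whenever an interval is uncovered, place a point at its right end.
By right end: [0,2]  [0,3]  [3,6]  [4,7]  [6,8]  [6,9]  [6,10]  [3,11]  [11,13]  [10,15]  [15,16]  [15,18]  [17,19]  [17,20]
[0,2] uncovered → point at 2; [3,6] uncovered → point at 6; [11,13] uncovered → point at 13; [15,16] uncovered → point at 16; [17,19] uncovered → point at 19.
Points: 2, 6, 13, 16, 19 (5 total).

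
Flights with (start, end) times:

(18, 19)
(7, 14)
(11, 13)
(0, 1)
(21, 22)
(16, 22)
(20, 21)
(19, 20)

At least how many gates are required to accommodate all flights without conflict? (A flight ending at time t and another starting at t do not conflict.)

starts: [0, 7, 11, 16, 18, 19, 20, 21]
ends:   [1, 13, 14, 19, 20, 21, 22, 22]
s0→1 e1→0 s7→1 s11→2  — peak 2.

2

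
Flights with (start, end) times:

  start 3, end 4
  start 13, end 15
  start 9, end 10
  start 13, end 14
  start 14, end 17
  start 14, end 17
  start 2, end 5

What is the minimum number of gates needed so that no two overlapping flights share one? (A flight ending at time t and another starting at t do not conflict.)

3

Count concurrent intervals with a sweep; the peak is the room count.
Events (time:±→running): 2:+→1 3:+→2 4:-→1 5:-→0 9:+→1 10:-→0 13:+→1 13:+→2 14:-→1 14:+→2 14:+→3 … peak 3.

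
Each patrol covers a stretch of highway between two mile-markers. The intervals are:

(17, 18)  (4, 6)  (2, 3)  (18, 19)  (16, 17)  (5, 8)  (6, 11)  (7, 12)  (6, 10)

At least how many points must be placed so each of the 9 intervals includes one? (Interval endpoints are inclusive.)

5

Sort by right endpoint; whenever an interval is uncovered, place a point at its right end.
Sorted: [2,3] [4,6] [5,8] [6,10] [6,11] [7,12] [16,17] [17,18] [18,19]
{[2,3]} hit by 3; {[4,6],[5,8],[6,10],[6,11]} hit by 6; {[7,12]} hit by 12; {[16,17],[17,18]} hit by 17; {[18,19]} hit by 19.
Points: 3, 6, 12, 17, 19 (5 total).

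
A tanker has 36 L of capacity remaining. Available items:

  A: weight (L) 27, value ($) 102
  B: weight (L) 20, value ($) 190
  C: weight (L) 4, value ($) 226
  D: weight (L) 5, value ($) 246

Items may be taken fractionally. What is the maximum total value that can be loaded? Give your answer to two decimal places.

688.44

Ratios (sorted): C 56.50, D 49.20, B 9.50, A 3.78
take C (4 @ 226); take D (5 @ 246); take B (20 @ 190); take 7/27 of A → 26.44. Capacity used 36/36.
Total value = 688.44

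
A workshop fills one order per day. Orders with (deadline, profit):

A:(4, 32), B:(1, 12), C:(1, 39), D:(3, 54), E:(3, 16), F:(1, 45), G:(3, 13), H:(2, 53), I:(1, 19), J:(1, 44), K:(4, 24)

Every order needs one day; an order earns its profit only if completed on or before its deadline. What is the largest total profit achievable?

Sort by profit descending; place each in the latest free slot ≤ its deadline.
By profit: D(d3,54), H(d2,53), F(d1,45), J(d1,44), C(d1,39), A(d4,32), K(d4,24), I(d1,19), E(d3,16), G(d3,13), B(d1,12)
D→slot 3; H→slot 2; F→slot 1; J skipped; C skipped; A→slot 4; K skipped; I skipped; E skipped; G skipped; B skipped.
Profit = 45 + 53 + 54 + 32 = 184

184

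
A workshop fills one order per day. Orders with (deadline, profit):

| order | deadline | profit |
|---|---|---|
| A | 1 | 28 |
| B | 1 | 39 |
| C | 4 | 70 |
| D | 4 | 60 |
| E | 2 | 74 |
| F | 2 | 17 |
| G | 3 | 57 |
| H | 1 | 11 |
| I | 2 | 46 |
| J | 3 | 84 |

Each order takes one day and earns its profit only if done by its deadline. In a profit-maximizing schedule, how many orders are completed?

Profit order: J=84 E=74 C=70 D=60 G=57 I=46 B=39 A=28 F=17 H=11
Assign: J→slot 3, E→slot 2, C→slot 4, D→slot 1, G skipped, I skipped, B skipped, A skipped, F skipped, H skipped.
Slots: [1:D] [2:E] [3:J] [4:C]
4 of 10 scheduled.

4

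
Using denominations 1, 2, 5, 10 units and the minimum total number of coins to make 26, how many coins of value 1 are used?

1

26 − 2×10→6 − 1×5→1 − 1×1→0
Count of 1: 1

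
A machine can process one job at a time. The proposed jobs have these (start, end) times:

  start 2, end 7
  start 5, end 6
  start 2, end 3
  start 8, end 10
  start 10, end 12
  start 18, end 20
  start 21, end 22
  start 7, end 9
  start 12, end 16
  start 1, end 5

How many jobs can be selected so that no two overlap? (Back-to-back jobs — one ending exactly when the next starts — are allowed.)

7

By end time: (2,3), (1,5), (5,6), (2,7), (7,9), (8,10), (10,12), (12,16), (18,20), (21,22).
Pick (2,3); next start ≥ 3 → (5,6); next start ≥ 6 → (7,9); next start ≥ 9 → (10,12); next start ≥ 12 → (12,16); next start ≥ 16 → (18,20); next start ≥ 20 → (21,22).
Selected 7 jobs.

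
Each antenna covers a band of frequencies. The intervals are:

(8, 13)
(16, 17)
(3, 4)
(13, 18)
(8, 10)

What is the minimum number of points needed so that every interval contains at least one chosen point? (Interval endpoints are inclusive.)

3

Process intervals by earliest right end; each time one isn't hit yet, stab at its right endpoint.
By right end: [3,4]  [8,10]  [8,13]  [16,17]  [13,18]
[3,4] uncovered → point at 4; [8,10] uncovered → point at 10; [16,17] uncovered → point at 17.
Points: 4, 10, 17 (3 total).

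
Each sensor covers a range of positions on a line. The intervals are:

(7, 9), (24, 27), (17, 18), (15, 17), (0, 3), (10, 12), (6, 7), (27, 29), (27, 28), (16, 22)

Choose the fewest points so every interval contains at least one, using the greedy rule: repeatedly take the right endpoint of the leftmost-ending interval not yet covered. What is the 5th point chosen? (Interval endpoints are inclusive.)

By right end: [0,3]  [6,7]  [7,9]  [10,12]  [15,17]  [17,18]  [16,22]  [24,27]  [27,28]  [27,29]
[0,3] uncovered → point at 3; [6,7] uncovered → point at 7; [10,12] uncovered → point at 12; [15,17] uncovered → point at 17; [24,27] uncovered → point at 27.
Points: 3, 7, 12, 17, 27 (5 total).

27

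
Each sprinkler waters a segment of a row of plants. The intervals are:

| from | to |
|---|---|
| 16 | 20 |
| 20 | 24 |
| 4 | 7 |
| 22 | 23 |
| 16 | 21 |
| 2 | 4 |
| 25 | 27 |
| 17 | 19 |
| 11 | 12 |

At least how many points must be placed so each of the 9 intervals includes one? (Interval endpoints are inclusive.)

Process intervals by earliest right end; each time one isn't hit yet, stab at its right endpoint.
By right end: [2,4]  [4,7]  [11,12]  [17,19]  [16,20]  [16,21]  [22,23]  [20,24]  [25,27]
[2,4] uncovered → point at 4; [11,12] uncovered → point at 12; [17,19] uncovered → point at 19; [22,23] uncovered → point at 23; [25,27] uncovered → point at 27.
Points: 4, 12, 19, 23, 27 (5 total).

5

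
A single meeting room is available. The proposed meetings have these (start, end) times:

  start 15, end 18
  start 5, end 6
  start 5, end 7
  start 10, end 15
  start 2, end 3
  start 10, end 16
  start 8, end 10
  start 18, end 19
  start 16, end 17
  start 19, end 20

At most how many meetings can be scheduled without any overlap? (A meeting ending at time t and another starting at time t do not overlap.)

7

Sorted by end: (2,3)  (5,6)  (5,7)  (8,10)  (10,15)  (10,16)  (16,17)  (15,18)  (18,19)  (19,20)
take (2,3); take (5,6); skip (5,7); take (8,10); take (10,15); take (16,17); skip (15,18); take (18,19); take (19,20).
Selected 7 meetings.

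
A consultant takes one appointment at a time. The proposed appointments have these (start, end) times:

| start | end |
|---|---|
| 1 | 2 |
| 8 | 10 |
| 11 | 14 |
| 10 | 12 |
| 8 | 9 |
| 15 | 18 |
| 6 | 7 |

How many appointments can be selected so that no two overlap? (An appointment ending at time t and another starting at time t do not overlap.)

5

Sorted by end: (1,2)  (6,7)  (8,9)  (8,10)  (10,12)  (11,14)  (15,18)
take (1,2); take (6,7); take (8,9); take (10,12); take (15,18).
Selected 5 appointments.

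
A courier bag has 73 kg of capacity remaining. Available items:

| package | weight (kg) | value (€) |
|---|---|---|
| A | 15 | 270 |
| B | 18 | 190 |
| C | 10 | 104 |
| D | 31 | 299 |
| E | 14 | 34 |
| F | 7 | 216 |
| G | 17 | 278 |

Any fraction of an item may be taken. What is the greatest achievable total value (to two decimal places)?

1115.87

Order: F (216/7=30.86) > A (270/15=18.00) > G (278/17=16.35) > B (190/18=10.56) > C (104/10=10.40) > D (299/31=9.65) > E (34/14=2.43)
Fill: take F (7 @ 216) → take A (15 @ 270) → take G (17 @ 278) → take B (18 @ 190) → take C (10 @ 104) → take 6/31 of D → 57.87; 73/73 used.
Total value = 1115.87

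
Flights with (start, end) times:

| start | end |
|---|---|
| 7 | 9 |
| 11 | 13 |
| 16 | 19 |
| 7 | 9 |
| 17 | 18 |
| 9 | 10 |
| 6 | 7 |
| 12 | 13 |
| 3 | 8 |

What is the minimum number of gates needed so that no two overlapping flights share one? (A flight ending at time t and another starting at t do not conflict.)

starts: [3, 6, 7, 7, 9, 11, 12, 16, 17]
ends:   [7, 8, 9, 9, 10, 13, 13, 18, 19]
s3→1 s6→2 e7→1 s7→2 s7→3  — peak 3.

3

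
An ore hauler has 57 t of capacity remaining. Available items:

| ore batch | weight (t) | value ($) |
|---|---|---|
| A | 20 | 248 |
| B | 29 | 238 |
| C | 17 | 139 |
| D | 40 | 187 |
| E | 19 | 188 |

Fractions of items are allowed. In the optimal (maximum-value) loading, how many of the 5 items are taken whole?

2

Order: A (248/20=12.40) > E (188/19=9.89) > B (238/29=8.21) > C (139/17=8.18) > D (187/40=4.67)
Fill: take A (20 @ 248) → take E (19 @ 188) → take 18/29 of B → 147.72; 57/57 used.
2 item(s) taken whole; one partial (take 18/29 of B).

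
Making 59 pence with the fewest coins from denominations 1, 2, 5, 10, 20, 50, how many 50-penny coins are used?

Use the largest denomination that fits, subtract, and repeat.
59 − 1×50→9 − 1×5→4 − 2×2→0
Count of 50: 1

1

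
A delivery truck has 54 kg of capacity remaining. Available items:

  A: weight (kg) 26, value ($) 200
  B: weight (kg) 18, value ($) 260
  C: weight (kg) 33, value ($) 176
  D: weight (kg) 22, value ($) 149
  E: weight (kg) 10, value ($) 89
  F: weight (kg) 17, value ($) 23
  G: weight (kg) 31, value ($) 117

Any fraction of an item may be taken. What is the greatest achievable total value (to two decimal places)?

Greedy by value/weight ratio, highest first.
Ratios (sorted): B 14.44, E 8.90, A 7.69, D 6.77, C 5.33, G 3.77, F 1.35
take B (18 @ 260); take E (10 @ 89); take A (26 @ 200). Capacity used 54/54.
Total value = 549.00

549.00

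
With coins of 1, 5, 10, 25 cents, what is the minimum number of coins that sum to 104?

Greedy: take as many of the largest coin as possible, then repeat with the remainder.
104 − 4×25→4 − 4×1→0
Total coins = 4 + 4 = 8

8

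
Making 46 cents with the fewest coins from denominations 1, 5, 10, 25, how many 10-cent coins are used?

Greedy: take as many of the largest coin as possible, then repeat with the remainder.
46 − 1×25→21 − 2×10→1 − 1×1→0
Count of 10: 2

2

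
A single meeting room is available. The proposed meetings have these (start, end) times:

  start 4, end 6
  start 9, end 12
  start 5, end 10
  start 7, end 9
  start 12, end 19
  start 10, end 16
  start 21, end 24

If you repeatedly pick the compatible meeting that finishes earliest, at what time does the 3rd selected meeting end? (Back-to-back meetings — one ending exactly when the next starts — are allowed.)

Sort by end time and greedily take each interval whose start is ≥ the last chosen end.
By end time: (4,6), (7,9), (5,10), (9,12), (10,16), (12,19), (21,24).
Pick (4,6); next start ≥ 6 → (7,9); next start ≥ 9 → (9,12); next start ≥ 12 → (12,19); next start ≥ 19 → (21,24).
Selected: (4,6) (7,9) (9,12) (12,19) (21,24)

12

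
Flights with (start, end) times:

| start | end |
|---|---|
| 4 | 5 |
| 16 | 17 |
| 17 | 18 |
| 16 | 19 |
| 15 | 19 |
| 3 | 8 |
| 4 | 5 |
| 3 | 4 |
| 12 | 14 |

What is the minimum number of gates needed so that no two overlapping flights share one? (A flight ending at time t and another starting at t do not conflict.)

Events (time:±→running): 3:+→1 3:+→2 4:-→1 4:+→2 4:+→3 … peak 3.

3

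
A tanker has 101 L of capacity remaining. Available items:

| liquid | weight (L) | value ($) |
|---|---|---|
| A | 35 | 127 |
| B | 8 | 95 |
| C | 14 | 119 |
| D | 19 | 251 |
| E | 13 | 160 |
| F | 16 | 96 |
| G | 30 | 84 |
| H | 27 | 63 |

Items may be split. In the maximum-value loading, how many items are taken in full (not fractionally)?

5

Sort by value per unit weight and fill in that order.
Order: D (251/19=13.21) > E (160/13=12.31) > B (95/8=11.88) > C (119/14=8.50) > F (96/16=6.00) > A (127/35=3.63) > G (84/30=2.80) > H (63/27=2.33)
Fill: take D (19 @ 251) → take E (13 @ 160) → take B (8 @ 95) → take C (14 @ 119) → take F (16 @ 96) → take 31/35 of A → 112.49; 101/101 used.
5 item(s) taken whole; one partial (take 31/35 of A).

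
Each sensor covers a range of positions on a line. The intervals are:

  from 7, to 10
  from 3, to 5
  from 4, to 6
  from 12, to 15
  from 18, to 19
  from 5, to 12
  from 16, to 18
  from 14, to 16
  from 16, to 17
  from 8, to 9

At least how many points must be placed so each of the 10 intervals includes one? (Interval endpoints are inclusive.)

5

Process intervals by earliest right end; each time one isn't hit yet, stab at its right endpoint.
By right end: [3,5]  [4,6]  [8,9]  [7,10]  [5,12]  [12,15]  [14,16]  [16,17]  [16,18]  [18,19]
[3,5] uncovered → point at 5; [8,9] uncovered → point at 9; [12,15] uncovered → point at 15; [16,17] uncovered → point at 17; [18,19] uncovered → point at 19.
Points: 5, 9, 15, 17, 19 (5 total).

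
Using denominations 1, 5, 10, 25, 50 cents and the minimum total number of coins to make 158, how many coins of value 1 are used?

3

Use the largest denomination that fits, subtract, and repeat.
158 = 3×50 + 1×5 + 3×1
Count of 1: 3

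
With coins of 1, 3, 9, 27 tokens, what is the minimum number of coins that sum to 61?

5

Use the largest denomination that fits, subtract, and repeat.
61 − 2×27→7 − 2×3→1 − 1×1→0
Total coins = 2 + 2 + 1 = 5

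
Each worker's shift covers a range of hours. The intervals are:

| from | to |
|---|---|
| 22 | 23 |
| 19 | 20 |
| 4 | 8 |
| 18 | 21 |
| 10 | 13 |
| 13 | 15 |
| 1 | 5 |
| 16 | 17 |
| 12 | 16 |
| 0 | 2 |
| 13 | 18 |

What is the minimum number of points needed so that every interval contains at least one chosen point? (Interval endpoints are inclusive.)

Process intervals by earliest right end; each time one isn't hit yet, stab at its right endpoint.
By right end: [0,2]  [1,5]  [4,8]  [10,13]  [13,15]  [12,16]  [16,17]  [13,18]  [19,20]  [18,21]  [22,23]
[0,2] uncovered → point at 2; [4,8] uncovered → point at 8; [10,13] uncovered → point at 13; [16,17] uncovered → point at 17; [19,20] uncovered → point at 20; [22,23] uncovered → point at 23.
Points: 2, 8, 13, 17, 20, 23 (6 total).

6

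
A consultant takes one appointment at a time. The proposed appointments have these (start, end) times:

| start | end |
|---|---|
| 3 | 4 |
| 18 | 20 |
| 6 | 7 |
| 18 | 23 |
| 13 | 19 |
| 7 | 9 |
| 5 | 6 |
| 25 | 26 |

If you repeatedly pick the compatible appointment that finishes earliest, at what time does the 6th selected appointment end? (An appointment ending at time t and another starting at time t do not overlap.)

26

Sorted by end: (3,4)  (5,6)  (6,7)  (7,9)  (13,19)  (18,20)  (18,23)  (25,26)
take (3,4); take (5,6); take (6,7); take (7,9); take (13,19); take (25,26).
Selected: (3,4) (5,6) (6,7) (7,9) (13,19) (25,26)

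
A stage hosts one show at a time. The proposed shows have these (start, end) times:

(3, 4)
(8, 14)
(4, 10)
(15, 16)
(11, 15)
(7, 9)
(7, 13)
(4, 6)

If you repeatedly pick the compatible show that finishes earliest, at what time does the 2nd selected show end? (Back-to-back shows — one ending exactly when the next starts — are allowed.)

Order by finish time; keep every interval that doesn't clash with the previous kept one.
Sorted by end: (3,4)  (4,6)  (7,9)  (4,10)  (7,13)  (8,14)  (11,15)  (15,16)
take (3,4); take (4,6); take (7,9); skip (4,10); skip (8,14); take (11,15); take (15,16).
Selected: (3,4) (4,6) (7,9) (11,15) (15,16)

6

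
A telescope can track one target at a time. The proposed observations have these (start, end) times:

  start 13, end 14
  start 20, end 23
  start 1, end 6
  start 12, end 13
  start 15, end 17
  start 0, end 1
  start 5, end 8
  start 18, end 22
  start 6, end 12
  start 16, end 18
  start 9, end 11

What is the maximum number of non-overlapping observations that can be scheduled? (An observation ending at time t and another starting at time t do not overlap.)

Order by finish time; keep every interval that doesn't clash with the previous kept one.
By end time: (0,1), (1,6), (5,8), (9,11), (6,12), (12,13), (13,14), (15,17), (16,18), (18,22), (20,23).
Pick (0,1); next start ≥ 1 → (1,6); next start ≥ 6 → (9,11); next start ≥ 11 → (12,13); next start ≥ 13 → (13,14); next start ≥ 14 → (15,17); next start ≥ 17 → (18,22).
Selected 7 observations.

7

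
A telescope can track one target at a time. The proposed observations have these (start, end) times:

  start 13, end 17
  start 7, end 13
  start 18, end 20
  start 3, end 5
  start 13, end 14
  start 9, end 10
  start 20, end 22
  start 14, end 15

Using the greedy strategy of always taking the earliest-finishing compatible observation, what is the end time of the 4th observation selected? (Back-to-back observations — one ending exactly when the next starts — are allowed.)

15

Order by finish time; keep every interval that doesn't clash with the previous kept one.
By end time: (3,5), (9,10), (7,13), (13,14), (14,15), (13,17), (18,20), (20,22).
Pick (3,5); next start ≥ 5 → (9,10); next start ≥ 10 → (13,14); next start ≥ 14 → (14,15); next start ≥ 15 → (18,20); next start ≥ 20 → (20,22).
Selected: (3,5) (9,10) (13,14) (14,15) (18,20) (20,22)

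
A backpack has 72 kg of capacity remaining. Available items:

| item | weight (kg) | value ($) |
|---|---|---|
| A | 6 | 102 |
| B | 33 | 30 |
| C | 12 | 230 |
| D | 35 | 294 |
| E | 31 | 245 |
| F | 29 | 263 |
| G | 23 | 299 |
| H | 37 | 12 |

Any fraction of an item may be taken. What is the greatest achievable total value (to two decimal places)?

910.80

Ratios (sorted): C 19.17, A 17.00, G 13.00, F 9.07, D 8.40, E 7.90, B 0.91, H 0.32
take C (12 @ 230); take A (6 @ 102); take G (23 @ 299); take F (29 @ 263); take 2/35 of D → 16.80. Capacity used 72/72.
Total value = 910.80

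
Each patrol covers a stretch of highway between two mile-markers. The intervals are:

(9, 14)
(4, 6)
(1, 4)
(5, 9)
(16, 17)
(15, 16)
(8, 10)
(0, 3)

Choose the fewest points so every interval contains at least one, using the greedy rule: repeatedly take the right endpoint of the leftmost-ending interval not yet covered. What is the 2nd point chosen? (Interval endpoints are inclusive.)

6

Sorted: [0,3] [1,4] [4,6] [5,9] [8,10] [9,14] [15,16] [16,17]
{[0,3],[1,4]} hit by 3; {[4,6],[5,9]} hit by 6; {[8,10],[9,14]} hit by 10; {[15,16],[16,17]} hit by 16.
Points: 3, 6, 10, 16 (4 total).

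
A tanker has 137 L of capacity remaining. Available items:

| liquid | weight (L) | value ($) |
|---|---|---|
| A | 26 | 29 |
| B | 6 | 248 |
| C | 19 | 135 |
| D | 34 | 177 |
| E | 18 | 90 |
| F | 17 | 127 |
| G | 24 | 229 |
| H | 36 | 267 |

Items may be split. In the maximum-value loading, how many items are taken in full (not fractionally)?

6

Ratios (sorted): B 41.33, G 9.54, F 7.47, H 7.42, C 7.11, D 5.21, E 5.00, A 1.12
take B (6 @ 248); take G (24 @ 229); take F (17 @ 127); take H (36 @ 267); take C (19 @ 135); take D (34 @ 177); take 1/18 of E → 5.00. Capacity used 137/137.
6 item(s) taken whole; one partial (take 1/18 of E).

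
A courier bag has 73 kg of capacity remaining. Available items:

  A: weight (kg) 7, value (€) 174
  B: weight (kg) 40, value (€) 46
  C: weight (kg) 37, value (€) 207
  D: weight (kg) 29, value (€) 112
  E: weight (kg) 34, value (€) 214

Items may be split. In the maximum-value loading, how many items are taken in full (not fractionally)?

2

Order: A (174/7=24.86) > E (214/34=6.29) > C (207/37=5.59) > D (112/29=3.86) > B (46/40=1.15)
Fill: take A (7 @ 174) → take E (34 @ 214) → take 32/37 of C → 179.03; 73/73 used.
2 item(s) taken whole; one partial (take 32/37 of C).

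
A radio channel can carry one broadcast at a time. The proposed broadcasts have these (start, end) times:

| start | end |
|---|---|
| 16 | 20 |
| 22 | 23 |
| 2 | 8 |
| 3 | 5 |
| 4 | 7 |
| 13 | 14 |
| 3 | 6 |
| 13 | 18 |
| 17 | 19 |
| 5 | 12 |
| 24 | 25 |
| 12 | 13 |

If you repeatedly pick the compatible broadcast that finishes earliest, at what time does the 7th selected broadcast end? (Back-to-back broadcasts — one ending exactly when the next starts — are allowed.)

Order by finish time; keep every interval that doesn't clash with the previous kept one.
By end time: (3,5), (3,6), (4,7), (2,8), (5,12), (12,13), (13,14), (13,18), (17,19), (16,20), (22,23), (24,25).
Pick (3,5); next start ≥ 5 → (5,12); next start ≥ 12 → (12,13); next start ≥ 13 → (13,14); next start ≥ 14 → (17,19); next start ≥ 19 → (22,23); next start ≥ 23 → (24,25).
Selected: (3,5) (5,12) (12,13) (13,14) (17,19) (22,23) (24,25)

25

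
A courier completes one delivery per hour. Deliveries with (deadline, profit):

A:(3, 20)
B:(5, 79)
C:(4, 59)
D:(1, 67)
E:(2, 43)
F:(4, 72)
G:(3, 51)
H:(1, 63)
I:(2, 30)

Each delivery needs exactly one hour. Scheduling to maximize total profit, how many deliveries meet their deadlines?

Profit order: B=79 F=72 D=67 H=63 C=59 G=51 E=43 I=30 A=20
Assign: B→slot 5, F→slot 4, D→slot 1, H skipped, C→slot 3, G→slot 2, E skipped, I skipped, A skipped.
Slots: [1:D] [2:G] [3:C] [4:F] [5:B]
5 of 9 scheduled.

5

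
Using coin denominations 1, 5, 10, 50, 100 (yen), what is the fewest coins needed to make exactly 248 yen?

248 = 2×100 + 4×10 + 1×5 + 3×1
Total coins = 2 + 4 + 1 + 3 = 10

10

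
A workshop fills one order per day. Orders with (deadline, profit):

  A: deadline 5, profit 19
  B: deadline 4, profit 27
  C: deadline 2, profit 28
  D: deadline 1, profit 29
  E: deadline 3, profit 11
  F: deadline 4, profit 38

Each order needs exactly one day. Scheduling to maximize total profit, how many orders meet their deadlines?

5

Profit order: F=38 D=29 C=28 B=27 A=19 E=11
Assign: F→slot 4, D→slot 1, C→slot 2, B→slot 3, A→slot 5, E skipped.
Slots: [1:D] [2:C] [3:B] [4:F] [5:A]
5 of 6 scheduled.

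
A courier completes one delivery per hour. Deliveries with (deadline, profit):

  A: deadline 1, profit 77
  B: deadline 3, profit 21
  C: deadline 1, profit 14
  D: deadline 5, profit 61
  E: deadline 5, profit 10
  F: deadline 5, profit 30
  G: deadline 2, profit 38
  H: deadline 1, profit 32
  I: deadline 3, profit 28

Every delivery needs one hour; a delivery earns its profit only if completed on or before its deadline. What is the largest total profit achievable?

234

By profit: A(d1,77), D(d5,61), G(d2,38), H(d1,32), F(d5,30), I(d3,28), B(d3,21), C(d1,14), E(d5,10)
A→slot 1; D→slot 5; G→slot 2; H skipped; F→slot 4; I→slot 3; B skipped; C skipped; E skipped.
Profit = 77 + 38 + 28 + 30 + 61 = 234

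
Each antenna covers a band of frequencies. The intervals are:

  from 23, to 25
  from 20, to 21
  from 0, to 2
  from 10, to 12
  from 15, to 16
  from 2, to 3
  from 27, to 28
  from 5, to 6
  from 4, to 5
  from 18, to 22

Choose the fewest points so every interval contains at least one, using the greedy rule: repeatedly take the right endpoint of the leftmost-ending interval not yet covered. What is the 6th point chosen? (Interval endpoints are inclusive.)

25

Sort by right endpoint; whenever an interval is uncovered, place a point at its right end.
Sorted: [0,2] [2,3] [4,5] [5,6] [10,12] [15,16] [20,21] [18,22] [23,25] [27,28]
{[0,2],[2,3]} hit by 2; {[4,5],[5,6]} hit by 5; {[10,12]} hit by 12; {[15,16]} hit by 16; {[20,21],[18,22]} hit by 21; {[23,25]} hit by 25; {[27,28]} hit by 28.
Points: 2, 5, 12, 16, 21, 25, 28 (7 total).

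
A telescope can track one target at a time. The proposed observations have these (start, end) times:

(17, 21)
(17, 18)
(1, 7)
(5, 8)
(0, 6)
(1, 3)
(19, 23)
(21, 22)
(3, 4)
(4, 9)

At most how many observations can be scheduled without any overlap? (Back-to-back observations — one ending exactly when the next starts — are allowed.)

5

By end time: (1,3), (3,4), (0,6), (1,7), (5,8), (4,9), (17,18), (17,21), (21,22), (19,23).
Pick (1,3); next start ≥ 3 → (3,4); next start ≥ 4 → (5,8); next start ≥ 8 → (17,18); next start ≥ 18 → (21,22).
Selected 5 observations.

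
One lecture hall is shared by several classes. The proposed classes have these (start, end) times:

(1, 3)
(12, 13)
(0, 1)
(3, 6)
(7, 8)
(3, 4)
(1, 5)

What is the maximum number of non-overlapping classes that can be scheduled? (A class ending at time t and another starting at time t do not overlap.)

5

Sort by end time and greedily take each interval whose start is ≥ the last chosen end.
By end time: (0,1), (1,3), (3,4), (1,5), (3,6), (7,8), (12,13).
Pick (0,1); next start ≥ 1 → (1,3); next start ≥ 3 → (3,4); next start ≥ 4 → (7,8); next start ≥ 8 → (12,13).
Selected 5 classes.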